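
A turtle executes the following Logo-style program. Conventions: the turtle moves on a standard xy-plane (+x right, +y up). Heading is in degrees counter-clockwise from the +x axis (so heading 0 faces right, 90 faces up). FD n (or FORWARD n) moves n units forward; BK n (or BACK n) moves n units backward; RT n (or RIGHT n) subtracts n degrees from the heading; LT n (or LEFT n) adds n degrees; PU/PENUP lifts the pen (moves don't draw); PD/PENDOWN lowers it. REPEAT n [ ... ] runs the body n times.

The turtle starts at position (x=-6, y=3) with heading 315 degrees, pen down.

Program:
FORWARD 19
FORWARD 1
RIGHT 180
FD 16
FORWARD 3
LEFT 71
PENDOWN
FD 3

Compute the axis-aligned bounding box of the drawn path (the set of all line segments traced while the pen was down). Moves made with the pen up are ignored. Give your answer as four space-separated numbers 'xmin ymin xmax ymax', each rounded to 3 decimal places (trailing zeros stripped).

Answer: -7.989 -11.142 8.142 3

Derivation:
Executing turtle program step by step:
Start: pos=(-6,3), heading=315, pen down
FD 19: (-6,3) -> (7.435,-10.435) [heading=315, draw]
FD 1: (7.435,-10.435) -> (8.142,-11.142) [heading=315, draw]
RT 180: heading 315 -> 135
FD 16: (8.142,-11.142) -> (-3.172,0.172) [heading=135, draw]
FD 3: (-3.172,0.172) -> (-5.293,2.293) [heading=135, draw]
LT 71: heading 135 -> 206
PD: pen down
FD 3: (-5.293,2.293) -> (-7.989,0.978) [heading=206, draw]
Final: pos=(-7.989,0.978), heading=206, 5 segment(s) drawn

Segment endpoints: x in {-7.989, -6, -5.293, -3.172, 7.435, 8.142}, y in {-11.142, -10.435, 0.172, 0.978, 2.293, 3}
xmin=-7.989, ymin=-11.142, xmax=8.142, ymax=3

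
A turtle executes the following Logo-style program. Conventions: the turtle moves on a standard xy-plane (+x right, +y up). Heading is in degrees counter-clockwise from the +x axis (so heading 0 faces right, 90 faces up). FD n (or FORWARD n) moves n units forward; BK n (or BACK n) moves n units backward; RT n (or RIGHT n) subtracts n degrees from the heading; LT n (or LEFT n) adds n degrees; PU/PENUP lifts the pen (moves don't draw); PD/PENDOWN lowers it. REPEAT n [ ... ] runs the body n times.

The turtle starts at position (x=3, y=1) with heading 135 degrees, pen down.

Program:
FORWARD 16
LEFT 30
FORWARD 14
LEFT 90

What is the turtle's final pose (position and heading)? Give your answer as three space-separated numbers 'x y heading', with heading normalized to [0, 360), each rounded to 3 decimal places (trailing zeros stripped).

Executing turtle program step by step:
Start: pos=(3,1), heading=135, pen down
FD 16: (3,1) -> (-8.314,12.314) [heading=135, draw]
LT 30: heading 135 -> 165
FD 14: (-8.314,12.314) -> (-21.837,15.937) [heading=165, draw]
LT 90: heading 165 -> 255
Final: pos=(-21.837,15.937), heading=255, 2 segment(s) drawn

Answer: -21.837 15.937 255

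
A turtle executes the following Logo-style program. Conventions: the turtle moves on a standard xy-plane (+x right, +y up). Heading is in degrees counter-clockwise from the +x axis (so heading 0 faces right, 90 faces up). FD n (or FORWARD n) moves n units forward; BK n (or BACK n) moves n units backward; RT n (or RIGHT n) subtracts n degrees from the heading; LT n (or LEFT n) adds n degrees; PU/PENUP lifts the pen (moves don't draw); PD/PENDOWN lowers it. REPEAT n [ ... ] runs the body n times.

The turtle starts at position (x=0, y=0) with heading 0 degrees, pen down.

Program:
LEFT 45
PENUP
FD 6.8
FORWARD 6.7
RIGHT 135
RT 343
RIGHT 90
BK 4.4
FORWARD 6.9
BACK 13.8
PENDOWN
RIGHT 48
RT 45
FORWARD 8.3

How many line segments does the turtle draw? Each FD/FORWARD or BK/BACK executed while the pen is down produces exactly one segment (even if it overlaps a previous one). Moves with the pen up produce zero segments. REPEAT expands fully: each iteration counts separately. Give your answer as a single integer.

Executing turtle program step by step:
Start: pos=(0,0), heading=0, pen down
LT 45: heading 0 -> 45
PU: pen up
FD 6.8: (0,0) -> (4.808,4.808) [heading=45, move]
FD 6.7: (4.808,4.808) -> (9.546,9.546) [heading=45, move]
RT 135: heading 45 -> 270
RT 343: heading 270 -> 287
RT 90: heading 287 -> 197
BK 4.4: (9.546,9.546) -> (13.754,10.832) [heading=197, move]
FD 6.9: (13.754,10.832) -> (7.155,8.815) [heading=197, move]
BK 13.8: (7.155,8.815) -> (20.352,12.85) [heading=197, move]
PD: pen down
RT 48: heading 197 -> 149
RT 45: heading 149 -> 104
FD 8.3: (20.352,12.85) -> (18.344,20.903) [heading=104, draw]
Final: pos=(18.344,20.903), heading=104, 1 segment(s) drawn
Segments drawn: 1

Answer: 1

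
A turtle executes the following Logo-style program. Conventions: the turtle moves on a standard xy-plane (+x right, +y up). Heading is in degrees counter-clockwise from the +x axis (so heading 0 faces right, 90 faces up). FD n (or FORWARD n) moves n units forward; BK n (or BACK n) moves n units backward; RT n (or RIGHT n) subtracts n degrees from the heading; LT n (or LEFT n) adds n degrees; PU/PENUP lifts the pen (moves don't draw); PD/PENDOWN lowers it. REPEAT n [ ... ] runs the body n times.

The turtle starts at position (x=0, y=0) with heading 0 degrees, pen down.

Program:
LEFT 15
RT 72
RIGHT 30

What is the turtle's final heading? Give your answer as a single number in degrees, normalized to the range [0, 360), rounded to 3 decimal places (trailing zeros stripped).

Executing turtle program step by step:
Start: pos=(0,0), heading=0, pen down
LT 15: heading 0 -> 15
RT 72: heading 15 -> 303
RT 30: heading 303 -> 273
Final: pos=(0,0), heading=273, 0 segment(s) drawn

Answer: 273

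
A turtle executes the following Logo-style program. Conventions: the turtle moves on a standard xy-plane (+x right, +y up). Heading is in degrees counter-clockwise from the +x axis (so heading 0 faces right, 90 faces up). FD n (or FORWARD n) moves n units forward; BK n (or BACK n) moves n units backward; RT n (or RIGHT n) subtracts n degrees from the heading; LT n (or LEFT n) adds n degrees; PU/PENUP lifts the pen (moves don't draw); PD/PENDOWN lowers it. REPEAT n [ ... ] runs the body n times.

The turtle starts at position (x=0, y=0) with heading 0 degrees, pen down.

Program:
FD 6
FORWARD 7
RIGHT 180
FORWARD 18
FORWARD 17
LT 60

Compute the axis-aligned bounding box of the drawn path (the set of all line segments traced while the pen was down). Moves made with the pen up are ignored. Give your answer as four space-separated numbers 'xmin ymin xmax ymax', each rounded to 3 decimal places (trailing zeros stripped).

Answer: -22 0 13 0

Derivation:
Executing turtle program step by step:
Start: pos=(0,0), heading=0, pen down
FD 6: (0,0) -> (6,0) [heading=0, draw]
FD 7: (6,0) -> (13,0) [heading=0, draw]
RT 180: heading 0 -> 180
FD 18: (13,0) -> (-5,0) [heading=180, draw]
FD 17: (-5,0) -> (-22,0) [heading=180, draw]
LT 60: heading 180 -> 240
Final: pos=(-22,0), heading=240, 4 segment(s) drawn

Segment endpoints: x in {-22, -5, 0, 6, 13}, y in {0, 0, 0}
xmin=-22, ymin=0, xmax=13, ymax=0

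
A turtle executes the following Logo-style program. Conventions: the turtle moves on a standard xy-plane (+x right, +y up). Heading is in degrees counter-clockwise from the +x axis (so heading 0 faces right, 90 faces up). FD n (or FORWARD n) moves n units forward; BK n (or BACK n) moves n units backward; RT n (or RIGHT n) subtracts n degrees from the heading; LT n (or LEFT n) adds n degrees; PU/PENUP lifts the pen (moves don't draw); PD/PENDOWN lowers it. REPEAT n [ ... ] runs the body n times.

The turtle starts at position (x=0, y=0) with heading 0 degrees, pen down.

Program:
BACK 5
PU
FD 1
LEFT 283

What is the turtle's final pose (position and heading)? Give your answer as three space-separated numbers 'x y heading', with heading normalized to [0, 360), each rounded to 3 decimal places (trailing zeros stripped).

Executing turtle program step by step:
Start: pos=(0,0), heading=0, pen down
BK 5: (0,0) -> (-5,0) [heading=0, draw]
PU: pen up
FD 1: (-5,0) -> (-4,0) [heading=0, move]
LT 283: heading 0 -> 283
Final: pos=(-4,0), heading=283, 1 segment(s) drawn

Answer: -4 0 283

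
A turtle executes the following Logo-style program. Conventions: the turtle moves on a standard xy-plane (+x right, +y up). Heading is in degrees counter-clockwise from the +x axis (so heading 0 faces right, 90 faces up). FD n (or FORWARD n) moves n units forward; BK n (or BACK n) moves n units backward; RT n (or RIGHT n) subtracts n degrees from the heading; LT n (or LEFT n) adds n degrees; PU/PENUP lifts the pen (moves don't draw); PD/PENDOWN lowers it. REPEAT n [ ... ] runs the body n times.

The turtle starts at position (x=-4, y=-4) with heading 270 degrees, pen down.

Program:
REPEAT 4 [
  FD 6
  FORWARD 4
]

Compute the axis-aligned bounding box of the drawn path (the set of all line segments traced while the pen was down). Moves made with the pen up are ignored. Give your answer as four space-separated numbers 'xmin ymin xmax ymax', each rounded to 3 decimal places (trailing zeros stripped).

Answer: -4 -44 -4 -4

Derivation:
Executing turtle program step by step:
Start: pos=(-4,-4), heading=270, pen down
REPEAT 4 [
  -- iteration 1/4 --
  FD 6: (-4,-4) -> (-4,-10) [heading=270, draw]
  FD 4: (-4,-10) -> (-4,-14) [heading=270, draw]
  -- iteration 2/4 --
  FD 6: (-4,-14) -> (-4,-20) [heading=270, draw]
  FD 4: (-4,-20) -> (-4,-24) [heading=270, draw]
  -- iteration 3/4 --
  FD 6: (-4,-24) -> (-4,-30) [heading=270, draw]
  FD 4: (-4,-30) -> (-4,-34) [heading=270, draw]
  -- iteration 4/4 --
  FD 6: (-4,-34) -> (-4,-40) [heading=270, draw]
  FD 4: (-4,-40) -> (-4,-44) [heading=270, draw]
]
Final: pos=(-4,-44), heading=270, 8 segment(s) drawn

Segment endpoints: x in {-4, -4, -4, -4, -4, -4, -4, -4, -4}, y in {-44, -40, -34, -30, -24, -20, -14, -10, -4}
xmin=-4, ymin=-44, xmax=-4, ymax=-4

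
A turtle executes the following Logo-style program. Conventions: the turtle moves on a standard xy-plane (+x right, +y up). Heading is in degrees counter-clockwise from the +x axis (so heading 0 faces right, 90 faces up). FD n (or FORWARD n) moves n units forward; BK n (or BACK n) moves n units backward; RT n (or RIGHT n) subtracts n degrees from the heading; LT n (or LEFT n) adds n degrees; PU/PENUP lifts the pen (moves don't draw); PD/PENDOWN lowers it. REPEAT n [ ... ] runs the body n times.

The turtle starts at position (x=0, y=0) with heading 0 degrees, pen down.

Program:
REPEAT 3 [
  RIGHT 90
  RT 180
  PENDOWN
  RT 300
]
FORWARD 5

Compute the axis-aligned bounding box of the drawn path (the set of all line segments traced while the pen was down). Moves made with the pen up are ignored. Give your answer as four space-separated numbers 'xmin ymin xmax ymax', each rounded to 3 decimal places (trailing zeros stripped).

Executing turtle program step by step:
Start: pos=(0,0), heading=0, pen down
REPEAT 3 [
  -- iteration 1/3 --
  RT 90: heading 0 -> 270
  RT 180: heading 270 -> 90
  PD: pen down
  RT 300: heading 90 -> 150
  -- iteration 2/3 --
  RT 90: heading 150 -> 60
  RT 180: heading 60 -> 240
  PD: pen down
  RT 300: heading 240 -> 300
  -- iteration 3/3 --
  RT 90: heading 300 -> 210
  RT 180: heading 210 -> 30
  PD: pen down
  RT 300: heading 30 -> 90
]
FD 5: (0,0) -> (0,5) [heading=90, draw]
Final: pos=(0,5), heading=90, 1 segment(s) drawn

Segment endpoints: x in {0, 0}, y in {0, 5}
xmin=0, ymin=0, xmax=0, ymax=5

Answer: 0 0 0 5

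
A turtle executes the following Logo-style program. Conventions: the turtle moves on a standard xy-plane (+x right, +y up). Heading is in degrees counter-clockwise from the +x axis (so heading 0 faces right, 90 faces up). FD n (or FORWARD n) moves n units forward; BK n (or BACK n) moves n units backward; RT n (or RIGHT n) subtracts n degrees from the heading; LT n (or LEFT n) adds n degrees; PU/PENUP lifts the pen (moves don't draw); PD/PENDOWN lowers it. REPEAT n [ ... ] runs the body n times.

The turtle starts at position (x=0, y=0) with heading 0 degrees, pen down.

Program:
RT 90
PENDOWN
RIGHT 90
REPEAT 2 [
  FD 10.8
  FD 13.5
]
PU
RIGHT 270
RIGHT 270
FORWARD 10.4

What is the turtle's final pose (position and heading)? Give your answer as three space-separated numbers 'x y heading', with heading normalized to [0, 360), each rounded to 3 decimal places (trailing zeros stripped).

Executing turtle program step by step:
Start: pos=(0,0), heading=0, pen down
RT 90: heading 0 -> 270
PD: pen down
RT 90: heading 270 -> 180
REPEAT 2 [
  -- iteration 1/2 --
  FD 10.8: (0,0) -> (-10.8,0) [heading=180, draw]
  FD 13.5: (-10.8,0) -> (-24.3,0) [heading=180, draw]
  -- iteration 2/2 --
  FD 10.8: (-24.3,0) -> (-35.1,0) [heading=180, draw]
  FD 13.5: (-35.1,0) -> (-48.6,0) [heading=180, draw]
]
PU: pen up
RT 270: heading 180 -> 270
RT 270: heading 270 -> 0
FD 10.4: (-48.6,0) -> (-38.2,0) [heading=0, move]
Final: pos=(-38.2,0), heading=0, 4 segment(s) drawn

Answer: -38.2 0 0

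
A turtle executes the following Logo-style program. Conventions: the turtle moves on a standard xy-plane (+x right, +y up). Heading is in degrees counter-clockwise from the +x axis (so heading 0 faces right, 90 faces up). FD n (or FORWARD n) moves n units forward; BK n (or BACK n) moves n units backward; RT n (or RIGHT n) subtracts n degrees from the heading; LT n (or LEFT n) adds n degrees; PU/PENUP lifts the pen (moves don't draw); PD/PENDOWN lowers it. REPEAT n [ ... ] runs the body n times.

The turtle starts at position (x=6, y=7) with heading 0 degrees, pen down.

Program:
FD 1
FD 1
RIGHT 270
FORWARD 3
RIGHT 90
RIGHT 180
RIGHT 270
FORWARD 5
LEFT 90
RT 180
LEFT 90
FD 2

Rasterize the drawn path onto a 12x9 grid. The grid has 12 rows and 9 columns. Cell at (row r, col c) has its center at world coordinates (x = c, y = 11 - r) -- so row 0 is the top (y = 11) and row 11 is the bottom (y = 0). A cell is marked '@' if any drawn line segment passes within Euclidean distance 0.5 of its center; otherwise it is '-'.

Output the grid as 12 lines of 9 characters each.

Segment 0: (6,7) -> (7,7)
Segment 1: (7,7) -> (8,7)
Segment 2: (8,7) -> (8,10)
Segment 3: (8,10) -> (8,5)
Segment 4: (8,5) -> (8,3)

Answer: ---------
--------@
--------@
--------@
------@@@
--------@
--------@
--------@
--------@
---------
---------
---------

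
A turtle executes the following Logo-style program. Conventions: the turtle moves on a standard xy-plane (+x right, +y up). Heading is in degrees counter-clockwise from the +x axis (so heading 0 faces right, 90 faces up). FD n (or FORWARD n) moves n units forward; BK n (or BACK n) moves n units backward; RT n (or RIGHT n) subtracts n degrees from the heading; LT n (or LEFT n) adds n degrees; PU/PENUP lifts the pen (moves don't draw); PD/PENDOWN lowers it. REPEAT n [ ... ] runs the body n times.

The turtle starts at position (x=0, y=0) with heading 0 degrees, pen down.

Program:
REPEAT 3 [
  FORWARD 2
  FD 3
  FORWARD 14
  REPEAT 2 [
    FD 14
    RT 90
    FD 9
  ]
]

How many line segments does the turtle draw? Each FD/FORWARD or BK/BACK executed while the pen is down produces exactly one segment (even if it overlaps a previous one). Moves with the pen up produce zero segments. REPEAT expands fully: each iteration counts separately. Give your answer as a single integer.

Answer: 21

Derivation:
Executing turtle program step by step:
Start: pos=(0,0), heading=0, pen down
REPEAT 3 [
  -- iteration 1/3 --
  FD 2: (0,0) -> (2,0) [heading=0, draw]
  FD 3: (2,0) -> (5,0) [heading=0, draw]
  FD 14: (5,0) -> (19,0) [heading=0, draw]
  REPEAT 2 [
    -- iteration 1/2 --
    FD 14: (19,0) -> (33,0) [heading=0, draw]
    RT 90: heading 0 -> 270
    FD 9: (33,0) -> (33,-9) [heading=270, draw]
    -- iteration 2/2 --
    FD 14: (33,-9) -> (33,-23) [heading=270, draw]
    RT 90: heading 270 -> 180
    FD 9: (33,-23) -> (24,-23) [heading=180, draw]
  ]
  -- iteration 2/3 --
  FD 2: (24,-23) -> (22,-23) [heading=180, draw]
  FD 3: (22,-23) -> (19,-23) [heading=180, draw]
  FD 14: (19,-23) -> (5,-23) [heading=180, draw]
  REPEAT 2 [
    -- iteration 1/2 --
    FD 14: (5,-23) -> (-9,-23) [heading=180, draw]
    RT 90: heading 180 -> 90
    FD 9: (-9,-23) -> (-9,-14) [heading=90, draw]
    -- iteration 2/2 --
    FD 14: (-9,-14) -> (-9,0) [heading=90, draw]
    RT 90: heading 90 -> 0
    FD 9: (-9,0) -> (0,0) [heading=0, draw]
  ]
  -- iteration 3/3 --
  FD 2: (0,0) -> (2,0) [heading=0, draw]
  FD 3: (2,0) -> (5,0) [heading=0, draw]
  FD 14: (5,0) -> (19,0) [heading=0, draw]
  REPEAT 2 [
    -- iteration 1/2 --
    FD 14: (19,0) -> (33,0) [heading=0, draw]
    RT 90: heading 0 -> 270
    FD 9: (33,0) -> (33,-9) [heading=270, draw]
    -- iteration 2/2 --
    FD 14: (33,-9) -> (33,-23) [heading=270, draw]
    RT 90: heading 270 -> 180
    FD 9: (33,-23) -> (24,-23) [heading=180, draw]
  ]
]
Final: pos=(24,-23), heading=180, 21 segment(s) drawn
Segments drawn: 21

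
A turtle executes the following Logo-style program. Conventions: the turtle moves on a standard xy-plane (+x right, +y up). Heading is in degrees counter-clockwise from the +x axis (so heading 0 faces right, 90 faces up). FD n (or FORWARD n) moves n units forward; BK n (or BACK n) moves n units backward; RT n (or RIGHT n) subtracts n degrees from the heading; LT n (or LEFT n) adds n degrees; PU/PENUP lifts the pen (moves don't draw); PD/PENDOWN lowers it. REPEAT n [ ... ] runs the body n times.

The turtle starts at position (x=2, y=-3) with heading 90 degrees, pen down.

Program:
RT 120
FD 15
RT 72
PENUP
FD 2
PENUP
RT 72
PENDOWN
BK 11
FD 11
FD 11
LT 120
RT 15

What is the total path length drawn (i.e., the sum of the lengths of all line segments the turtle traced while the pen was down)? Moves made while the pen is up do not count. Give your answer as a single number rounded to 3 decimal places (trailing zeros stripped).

Answer: 48

Derivation:
Executing turtle program step by step:
Start: pos=(2,-3), heading=90, pen down
RT 120: heading 90 -> 330
FD 15: (2,-3) -> (14.99,-10.5) [heading=330, draw]
RT 72: heading 330 -> 258
PU: pen up
FD 2: (14.99,-10.5) -> (14.575,-12.456) [heading=258, move]
PU: pen up
RT 72: heading 258 -> 186
PD: pen down
BK 11: (14.575,-12.456) -> (25.514,-11.306) [heading=186, draw]
FD 11: (25.514,-11.306) -> (14.575,-12.456) [heading=186, draw]
FD 11: (14.575,-12.456) -> (3.635,-13.606) [heading=186, draw]
LT 120: heading 186 -> 306
RT 15: heading 306 -> 291
Final: pos=(3.635,-13.606), heading=291, 4 segment(s) drawn

Segment lengths:
  seg 1: (2,-3) -> (14.99,-10.5), length = 15
  seg 2: (14.575,-12.456) -> (25.514,-11.306), length = 11
  seg 3: (25.514,-11.306) -> (14.575,-12.456), length = 11
  seg 4: (14.575,-12.456) -> (3.635,-13.606), length = 11
Total = 48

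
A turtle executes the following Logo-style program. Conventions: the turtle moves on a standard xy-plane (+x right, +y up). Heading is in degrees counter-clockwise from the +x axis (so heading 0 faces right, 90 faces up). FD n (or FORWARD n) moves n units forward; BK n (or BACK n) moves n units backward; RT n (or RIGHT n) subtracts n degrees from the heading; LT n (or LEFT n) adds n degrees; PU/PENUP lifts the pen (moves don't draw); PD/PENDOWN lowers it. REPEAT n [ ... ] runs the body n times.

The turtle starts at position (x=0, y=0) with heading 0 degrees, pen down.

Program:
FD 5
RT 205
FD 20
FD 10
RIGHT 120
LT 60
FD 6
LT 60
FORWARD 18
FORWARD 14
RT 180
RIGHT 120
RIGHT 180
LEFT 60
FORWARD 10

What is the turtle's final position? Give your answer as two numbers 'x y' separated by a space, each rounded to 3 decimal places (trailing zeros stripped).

Executing turtle program step by step:
Start: pos=(0,0), heading=0, pen down
FD 5: (0,0) -> (5,0) [heading=0, draw]
RT 205: heading 0 -> 155
FD 20: (5,0) -> (-13.126,8.452) [heading=155, draw]
FD 10: (-13.126,8.452) -> (-22.189,12.679) [heading=155, draw]
RT 120: heading 155 -> 35
LT 60: heading 35 -> 95
FD 6: (-22.189,12.679) -> (-22.712,18.656) [heading=95, draw]
LT 60: heading 95 -> 155
FD 18: (-22.712,18.656) -> (-39.026,26.263) [heading=155, draw]
FD 14: (-39.026,26.263) -> (-51.714,32.18) [heading=155, draw]
RT 180: heading 155 -> 335
RT 120: heading 335 -> 215
RT 180: heading 215 -> 35
LT 60: heading 35 -> 95
FD 10: (-51.714,32.18) -> (-52.586,42.141) [heading=95, draw]
Final: pos=(-52.586,42.141), heading=95, 7 segment(s) drawn

Answer: -52.586 42.141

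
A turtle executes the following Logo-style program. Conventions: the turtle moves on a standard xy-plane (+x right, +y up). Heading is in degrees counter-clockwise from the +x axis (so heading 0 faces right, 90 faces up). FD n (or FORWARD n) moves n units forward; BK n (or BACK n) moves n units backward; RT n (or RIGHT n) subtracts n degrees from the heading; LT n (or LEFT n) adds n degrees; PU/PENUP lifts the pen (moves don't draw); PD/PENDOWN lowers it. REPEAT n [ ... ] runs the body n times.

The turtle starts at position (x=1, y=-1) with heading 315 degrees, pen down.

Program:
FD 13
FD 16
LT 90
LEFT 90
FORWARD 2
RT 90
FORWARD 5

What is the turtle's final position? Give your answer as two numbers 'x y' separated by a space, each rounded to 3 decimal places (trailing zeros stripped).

Executing turtle program step by step:
Start: pos=(1,-1), heading=315, pen down
FD 13: (1,-1) -> (10.192,-10.192) [heading=315, draw]
FD 16: (10.192,-10.192) -> (21.506,-21.506) [heading=315, draw]
LT 90: heading 315 -> 45
LT 90: heading 45 -> 135
FD 2: (21.506,-21.506) -> (20.092,-20.092) [heading=135, draw]
RT 90: heading 135 -> 45
FD 5: (20.092,-20.092) -> (23.627,-16.556) [heading=45, draw]
Final: pos=(23.627,-16.556), heading=45, 4 segment(s) drawn

Answer: 23.627 -16.556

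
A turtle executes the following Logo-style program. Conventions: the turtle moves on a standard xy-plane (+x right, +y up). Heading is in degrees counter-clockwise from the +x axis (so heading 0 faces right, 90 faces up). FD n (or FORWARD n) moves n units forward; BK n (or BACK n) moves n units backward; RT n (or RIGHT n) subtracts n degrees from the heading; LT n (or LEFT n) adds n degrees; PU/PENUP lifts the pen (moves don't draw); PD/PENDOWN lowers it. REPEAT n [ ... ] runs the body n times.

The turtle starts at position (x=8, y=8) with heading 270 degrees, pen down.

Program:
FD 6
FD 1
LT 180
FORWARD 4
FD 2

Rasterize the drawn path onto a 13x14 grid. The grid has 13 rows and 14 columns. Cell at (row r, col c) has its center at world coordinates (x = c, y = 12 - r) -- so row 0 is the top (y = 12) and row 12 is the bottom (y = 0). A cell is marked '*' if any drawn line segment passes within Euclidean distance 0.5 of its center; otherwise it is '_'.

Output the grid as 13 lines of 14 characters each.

Answer: ______________
______________
______________
______________
________*_____
________*_____
________*_____
________*_____
________*_____
________*_____
________*_____
________*_____
______________

Derivation:
Segment 0: (8,8) -> (8,2)
Segment 1: (8,2) -> (8,1)
Segment 2: (8,1) -> (8,5)
Segment 3: (8,5) -> (8,7)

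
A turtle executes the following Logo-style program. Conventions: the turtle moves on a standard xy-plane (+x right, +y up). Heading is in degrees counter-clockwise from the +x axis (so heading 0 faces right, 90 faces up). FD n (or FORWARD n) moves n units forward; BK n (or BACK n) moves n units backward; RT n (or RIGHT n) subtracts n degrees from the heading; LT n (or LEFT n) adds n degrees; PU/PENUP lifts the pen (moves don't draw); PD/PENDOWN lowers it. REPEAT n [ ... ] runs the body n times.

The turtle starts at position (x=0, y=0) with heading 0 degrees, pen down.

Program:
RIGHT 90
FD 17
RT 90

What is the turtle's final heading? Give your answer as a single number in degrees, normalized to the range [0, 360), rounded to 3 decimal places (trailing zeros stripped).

Answer: 180

Derivation:
Executing turtle program step by step:
Start: pos=(0,0), heading=0, pen down
RT 90: heading 0 -> 270
FD 17: (0,0) -> (0,-17) [heading=270, draw]
RT 90: heading 270 -> 180
Final: pos=(0,-17), heading=180, 1 segment(s) drawn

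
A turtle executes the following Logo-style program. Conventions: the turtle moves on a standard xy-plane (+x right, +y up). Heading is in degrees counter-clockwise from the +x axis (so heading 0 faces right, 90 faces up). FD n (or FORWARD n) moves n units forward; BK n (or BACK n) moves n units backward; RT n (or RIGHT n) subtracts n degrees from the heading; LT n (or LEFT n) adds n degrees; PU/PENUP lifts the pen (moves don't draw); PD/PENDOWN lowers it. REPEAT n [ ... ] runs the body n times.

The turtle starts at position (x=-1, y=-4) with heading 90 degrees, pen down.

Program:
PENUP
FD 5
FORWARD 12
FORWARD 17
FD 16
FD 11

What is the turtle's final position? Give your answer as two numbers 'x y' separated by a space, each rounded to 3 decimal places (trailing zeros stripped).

Executing turtle program step by step:
Start: pos=(-1,-4), heading=90, pen down
PU: pen up
FD 5: (-1,-4) -> (-1,1) [heading=90, move]
FD 12: (-1,1) -> (-1,13) [heading=90, move]
FD 17: (-1,13) -> (-1,30) [heading=90, move]
FD 16: (-1,30) -> (-1,46) [heading=90, move]
FD 11: (-1,46) -> (-1,57) [heading=90, move]
Final: pos=(-1,57), heading=90, 0 segment(s) drawn

Answer: -1 57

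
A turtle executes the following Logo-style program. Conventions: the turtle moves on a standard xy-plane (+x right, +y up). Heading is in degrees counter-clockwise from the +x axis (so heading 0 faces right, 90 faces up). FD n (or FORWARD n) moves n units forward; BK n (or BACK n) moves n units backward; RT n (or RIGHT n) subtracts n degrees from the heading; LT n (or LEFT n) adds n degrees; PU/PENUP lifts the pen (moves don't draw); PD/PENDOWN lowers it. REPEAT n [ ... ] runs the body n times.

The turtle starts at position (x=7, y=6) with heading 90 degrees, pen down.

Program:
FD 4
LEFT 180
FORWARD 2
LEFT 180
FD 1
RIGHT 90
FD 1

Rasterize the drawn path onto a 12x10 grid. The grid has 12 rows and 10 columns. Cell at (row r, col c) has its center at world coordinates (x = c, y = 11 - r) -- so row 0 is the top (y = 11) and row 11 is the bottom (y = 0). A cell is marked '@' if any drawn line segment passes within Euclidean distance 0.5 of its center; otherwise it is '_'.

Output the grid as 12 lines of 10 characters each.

Segment 0: (7,6) -> (7,10)
Segment 1: (7,10) -> (7,8)
Segment 2: (7,8) -> (7,9)
Segment 3: (7,9) -> (8,9)

Answer: __________
_______@__
_______@@_
_______@__
_______@__
_______@__
__________
__________
__________
__________
__________
__________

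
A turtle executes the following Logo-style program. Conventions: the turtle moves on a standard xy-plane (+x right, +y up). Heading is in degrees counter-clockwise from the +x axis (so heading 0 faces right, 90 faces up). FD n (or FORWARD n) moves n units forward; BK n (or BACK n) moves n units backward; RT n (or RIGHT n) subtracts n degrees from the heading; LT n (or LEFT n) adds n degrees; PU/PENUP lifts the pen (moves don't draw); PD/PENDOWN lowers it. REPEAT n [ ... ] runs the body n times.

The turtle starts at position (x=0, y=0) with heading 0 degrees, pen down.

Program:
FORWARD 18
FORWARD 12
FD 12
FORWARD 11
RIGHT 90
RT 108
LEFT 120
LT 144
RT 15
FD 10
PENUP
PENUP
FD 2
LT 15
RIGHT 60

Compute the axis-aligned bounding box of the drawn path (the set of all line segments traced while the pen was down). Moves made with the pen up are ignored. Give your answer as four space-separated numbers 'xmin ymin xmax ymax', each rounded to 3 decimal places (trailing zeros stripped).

Executing turtle program step by step:
Start: pos=(0,0), heading=0, pen down
FD 18: (0,0) -> (18,0) [heading=0, draw]
FD 12: (18,0) -> (30,0) [heading=0, draw]
FD 12: (30,0) -> (42,0) [heading=0, draw]
FD 11: (42,0) -> (53,0) [heading=0, draw]
RT 90: heading 0 -> 270
RT 108: heading 270 -> 162
LT 120: heading 162 -> 282
LT 144: heading 282 -> 66
RT 15: heading 66 -> 51
FD 10: (53,0) -> (59.293,7.771) [heading=51, draw]
PU: pen up
PU: pen up
FD 2: (59.293,7.771) -> (60.552,9.326) [heading=51, move]
LT 15: heading 51 -> 66
RT 60: heading 66 -> 6
Final: pos=(60.552,9.326), heading=6, 5 segment(s) drawn

Segment endpoints: x in {0, 18, 30, 42, 53, 59.293}, y in {0, 7.771}
xmin=0, ymin=0, xmax=59.293, ymax=7.771

Answer: 0 0 59.293 7.771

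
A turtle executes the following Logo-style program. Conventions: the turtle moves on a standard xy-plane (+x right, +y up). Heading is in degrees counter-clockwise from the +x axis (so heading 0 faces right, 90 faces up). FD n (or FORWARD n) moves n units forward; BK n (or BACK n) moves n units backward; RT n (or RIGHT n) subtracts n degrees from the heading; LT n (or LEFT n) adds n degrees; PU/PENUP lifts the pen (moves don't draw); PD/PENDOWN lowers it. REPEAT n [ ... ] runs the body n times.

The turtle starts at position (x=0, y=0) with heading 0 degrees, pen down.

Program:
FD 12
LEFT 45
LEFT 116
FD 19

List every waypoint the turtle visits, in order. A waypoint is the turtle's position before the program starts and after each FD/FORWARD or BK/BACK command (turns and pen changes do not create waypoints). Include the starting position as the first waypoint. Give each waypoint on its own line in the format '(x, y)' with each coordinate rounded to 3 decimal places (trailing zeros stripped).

Executing turtle program step by step:
Start: pos=(0,0), heading=0, pen down
FD 12: (0,0) -> (12,0) [heading=0, draw]
LT 45: heading 0 -> 45
LT 116: heading 45 -> 161
FD 19: (12,0) -> (-5.965,6.186) [heading=161, draw]
Final: pos=(-5.965,6.186), heading=161, 2 segment(s) drawn
Waypoints (3 total):
(0, 0)
(12, 0)
(-5.965, 6.186)

Answer: (0, 0)
(12, 0)
(-5.965, 6.186)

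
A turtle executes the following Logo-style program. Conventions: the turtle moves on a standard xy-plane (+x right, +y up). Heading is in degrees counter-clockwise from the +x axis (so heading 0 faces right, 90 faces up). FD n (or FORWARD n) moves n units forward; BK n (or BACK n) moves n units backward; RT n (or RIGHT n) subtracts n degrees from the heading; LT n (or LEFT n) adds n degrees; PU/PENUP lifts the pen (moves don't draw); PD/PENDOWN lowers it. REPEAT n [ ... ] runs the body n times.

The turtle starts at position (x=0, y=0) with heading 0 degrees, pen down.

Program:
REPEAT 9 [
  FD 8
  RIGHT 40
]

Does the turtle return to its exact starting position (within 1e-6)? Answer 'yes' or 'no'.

Answer: yes

Derivation:
Executing turtle program step by step:
Start: pos=(0,0), heading=0, pen down
REPEAT 9 [
  -- iteration 1/9 --
  FD 8: (0,0) -> (8,0) [heading=0, draw]
  RT 40: heading 0 -> 320
  -- iteration 2/9 --
  FD 8: (8,0) -> (14.128,-5.142) [heading=320, draw]
  RT 40: heading 320 -> 280
  -- iteration 3/9 --
  FD 8: (14.128,-5.142) -> (15.518,-13.021) [heading=280, draw]
  RT 40: heading 280 -> 240
  -- iteration 4/9 --
  FD 8: (15.518,-13.021) -> (11.518,-19.949) [heading=240, draw]
  RT 40: heading 240 -> 200
  -- iteration 5/9 --
  FD 8: (11.518,-19.949) -> (4,-22.685) [heading=200, draw]
  RT 40: heading 200 -> 160
  -- iteration 6/9 --
  FD 8: (4,-22.685) -> (-3.518,-19.949) [heading=160, draw]
  RT 40: heading 160 -> 120
  -- iteration 7/9 --
  FD 8: (-3.518,-19.949) -> (-7.518,-13.021) [heading=120, draw]
  RT 40: heading 120 -> 80
  -- iteration 8/9 --
  FD 8: (-7.518,-13.021) -> (-6.128,-5.142) [heading=80, draw]
  RT 40: heading 80 -> 40
  -- iteration 9/9 --
  FD 8: (-6.128,-5.142) -> (0,0) [heading=40, draw]
  RT 40: heading 40 -> 0
]
Final: pos=(0,0), heading=0, 9 segment(s) drawn

Start position: (0, 0)
Final position: (0, 0)
Distance = 0; < 1e-6 -> CLOSED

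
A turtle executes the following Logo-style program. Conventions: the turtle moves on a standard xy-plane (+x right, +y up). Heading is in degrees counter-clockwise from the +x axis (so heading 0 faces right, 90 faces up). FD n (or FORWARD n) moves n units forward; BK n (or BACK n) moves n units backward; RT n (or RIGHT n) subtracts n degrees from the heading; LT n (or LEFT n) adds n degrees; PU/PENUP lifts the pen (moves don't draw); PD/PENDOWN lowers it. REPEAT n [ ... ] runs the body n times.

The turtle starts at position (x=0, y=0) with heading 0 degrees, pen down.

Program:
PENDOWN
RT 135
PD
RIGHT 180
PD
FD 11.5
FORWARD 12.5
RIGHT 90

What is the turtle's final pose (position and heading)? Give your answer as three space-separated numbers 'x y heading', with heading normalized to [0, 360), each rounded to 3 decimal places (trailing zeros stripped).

Answer: 16.971 16.971 315

Derivation:
Executing turtle program step by step:
Start: pos=(0,0), heading=0, pen down
PD: pen down
RT 135: heading 0 -> 225
PD: pen down
RT 180: heading 225 -> 45
PD: pen down
FD 11.5: (0,0) -> (8.132,8.132) [heading=45, draw]
FD 12.5: (8.132,8.132) -> (16.971,16.971) [heading=45, draw]
RT 90: heading 45 -> 315
Final: pos=(16.971,16.971), heading=315, 2 segment(s) drawn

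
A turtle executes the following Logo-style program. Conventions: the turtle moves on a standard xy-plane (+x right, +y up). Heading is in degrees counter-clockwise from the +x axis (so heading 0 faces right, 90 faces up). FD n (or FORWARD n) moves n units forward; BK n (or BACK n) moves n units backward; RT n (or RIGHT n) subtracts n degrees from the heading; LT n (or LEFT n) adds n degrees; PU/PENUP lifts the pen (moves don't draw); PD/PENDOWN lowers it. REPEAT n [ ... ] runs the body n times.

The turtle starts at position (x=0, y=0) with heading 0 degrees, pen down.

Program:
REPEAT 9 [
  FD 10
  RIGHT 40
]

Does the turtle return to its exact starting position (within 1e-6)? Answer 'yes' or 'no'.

Executing turtle program step by step:
Start: pos=(0,0), heading=0, pen down
REPEAT 9 [
  -- iteration 1/9 --
  FD 10: (0,0) -> (10,0) [heading=0, draw]
  RT 40: heading 0 -> 320
  -- iteration 2/9 --
  FD 10: (10,0) -> (17.66,-6.428) [heading=320, draw]
  RT 40: heading 320 -> 280
  -- iteration 3/9 --
  FD 10: (17.66,-6.428) -> (19.397,-16.276) [heading=280, draw]
  RT 40: heading 280 -> 240
  -- iteration 4/9 --
  FD 10: (19.397,-16.276) -> (14.397,-24.936) [heading=240, draw]
  RT 40: heading 240 -> 200
  -- iteration 5/9 --
  FD 10: (14.397,-24.936) -> (5,-28.356) [heading=200, draw]
  RT 40: heading 200 -> 160
  -- iteration 6/9 --
  FD 10: (5,-28.356) -> (-4.397,-24.936) [heading=160, draw]
  RT 40: heading 160 -> 120
  -- iteration 7/9 --
  FD 10: (-4.397,-24.936) -> (-9.397,-16.276) [heading=120, draw]
  RT 40: heading 120 -> 80
  -- iteration 8/9 --
  FD 10: (-9.397,-16.276) -> (-7.66,-6.428) [heading=80, draw]
  RT 40: heading 80 -> 40
  -- iteration 9/9 --
  FD 10: (-7.66,-6.428) -> (0,0) [heading=40, draw]
  RT 40: heading 40 -> 0
]
Final: pos=(0,0), heading=0, 9 segment(s) drawn

Start position: (0, 0)
Final position: (0, 0)
Distance = 0; < 1e-6 -> CLOSED

Answer: yes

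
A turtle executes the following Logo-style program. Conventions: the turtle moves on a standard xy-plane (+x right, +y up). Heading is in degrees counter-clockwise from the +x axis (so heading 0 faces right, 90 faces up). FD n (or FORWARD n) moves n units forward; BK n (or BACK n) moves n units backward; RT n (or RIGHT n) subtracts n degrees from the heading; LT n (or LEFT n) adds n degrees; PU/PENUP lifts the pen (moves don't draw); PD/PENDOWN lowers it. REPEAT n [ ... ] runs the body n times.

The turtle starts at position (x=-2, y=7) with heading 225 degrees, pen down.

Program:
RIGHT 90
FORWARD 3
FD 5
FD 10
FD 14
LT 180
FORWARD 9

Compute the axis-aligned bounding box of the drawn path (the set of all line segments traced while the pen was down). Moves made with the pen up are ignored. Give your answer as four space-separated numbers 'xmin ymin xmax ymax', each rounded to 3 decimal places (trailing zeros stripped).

Executing turtle program step by step:
Start: pos=(-2,7), heading=225, pen down
RT 90: heading 225 -> 135
FD 3: (-2,7) -> (-4.121,9.121) [heading=135, draw]
FD 5: (-4.121,9.121) -> (-7.657,12.657) [heading=135, draw]
FD 10: (-7.657,12.657) -> (-14.728,19.728) [heading=135, draw]
FD 14: (-14.728,19.728) -> (-24.627,29.627) [heading=135, draw]
LT 180: heading 135 -> 315
FD 9: (-24.627,29.627) -> (-18.263,23.263) [heading=315, draw]
Final: pos=(-18.263,23.263), heading=315, 5 segment(s) drawn

Segment endpoints: x in {-24.627, -18.263, -14.728, -7.657, -4.121, -2}, y in {7, 9.121, 12.657, 19.728, 23.263, 29.627}
xmin=-24.627, ymin=7, xmax=-2, ymax=29.627

Answer: -24.627 7 -2 29.627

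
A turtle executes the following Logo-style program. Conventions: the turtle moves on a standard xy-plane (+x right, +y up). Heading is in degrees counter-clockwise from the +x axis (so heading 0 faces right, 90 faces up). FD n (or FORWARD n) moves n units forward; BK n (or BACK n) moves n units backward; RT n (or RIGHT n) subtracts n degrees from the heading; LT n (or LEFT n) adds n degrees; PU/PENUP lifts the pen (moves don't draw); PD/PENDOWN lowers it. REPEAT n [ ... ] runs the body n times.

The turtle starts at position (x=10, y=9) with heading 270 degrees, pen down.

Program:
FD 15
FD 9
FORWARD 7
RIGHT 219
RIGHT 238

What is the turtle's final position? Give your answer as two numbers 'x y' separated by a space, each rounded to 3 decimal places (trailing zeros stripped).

Executing turtle program step by step:
Start: pos=(10,9), heading=270, pen down
FD 15: (10,9) -> (10,-6) [heading=270, draw]
FD 9: (10,-6) -> (10,-15) [heading=270, draw]
FD 7: (10,-15) -> (10,-22) [heading=270, draw]
RT 219: heading 270 -> 51
RT 238: heading 51 -> 173
Final: pos=(10,-22), heading=173, 3 segment(s) drawn

Answer: 10 -22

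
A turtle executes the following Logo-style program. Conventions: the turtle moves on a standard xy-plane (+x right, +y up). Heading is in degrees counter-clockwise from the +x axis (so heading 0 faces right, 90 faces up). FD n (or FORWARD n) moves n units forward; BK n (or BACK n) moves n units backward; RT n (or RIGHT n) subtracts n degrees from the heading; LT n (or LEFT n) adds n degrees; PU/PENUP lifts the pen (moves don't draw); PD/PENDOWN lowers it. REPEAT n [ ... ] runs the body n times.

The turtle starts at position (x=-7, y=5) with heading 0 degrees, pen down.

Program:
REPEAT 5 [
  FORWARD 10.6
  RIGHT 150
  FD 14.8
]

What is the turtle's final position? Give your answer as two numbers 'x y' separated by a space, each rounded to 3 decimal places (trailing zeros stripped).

Answer: -5.58 3.494

Derivation:
Executing turtle program step by step:
Start: pos=(-7,5), heading=0, pen down
REPEAT 5 [
  -- iteration 1/5 --
  FD 10.6: (-7,5) -> (3.6,5) [heading=0, draw]
  RT 150: heading 0 -> 210
  FD 14.8: (3.6,5) -> (-9.217,-2.4) [heading=210, draw]
  -- iteration 2/5 --
  FD 10.6: (-9.217,-2.4) -> (-18.397,-7.7) [heading=210, draw]
  RT 150: heading 210 -> 60
  FD 14.8: (-18.397,-7.7) -> (-10.997,5.117) [heading=60, draw]
  -- iteration 3/5 --
  FD 10.6: (-10.997,5.117) -> (-5.697,14.297) [heading=60, draw]
  RT 150: heading 60 -> 270
  FD 14.8: (-5.697,14.297) -> (-5.697,-0.503) [heading=270, draw]
  -- iteration 4/5 --
  FD 10.6: (-5.697,-0.503) -> (-5.697,-11.103) [heading=270, draw]
  RT 150: heading 270 -> 120
  FD 14.8: (-5.697,-11.103) -> (-13.097,1.714) [heading=120, draw]
  -- iteration 5/5 --
  FD 10.6: (-13.097,1.714) -> (-18.397,10.894) [heading=120, draw]
  RT 150: heading 120 -> 330
  FD 14.8: (-18.397,10.894) -> (-5.58,3.494) [heading=330, draw]
]
Final: pos=(-5.58,3.494), heading=330, 10 segment(s) drawn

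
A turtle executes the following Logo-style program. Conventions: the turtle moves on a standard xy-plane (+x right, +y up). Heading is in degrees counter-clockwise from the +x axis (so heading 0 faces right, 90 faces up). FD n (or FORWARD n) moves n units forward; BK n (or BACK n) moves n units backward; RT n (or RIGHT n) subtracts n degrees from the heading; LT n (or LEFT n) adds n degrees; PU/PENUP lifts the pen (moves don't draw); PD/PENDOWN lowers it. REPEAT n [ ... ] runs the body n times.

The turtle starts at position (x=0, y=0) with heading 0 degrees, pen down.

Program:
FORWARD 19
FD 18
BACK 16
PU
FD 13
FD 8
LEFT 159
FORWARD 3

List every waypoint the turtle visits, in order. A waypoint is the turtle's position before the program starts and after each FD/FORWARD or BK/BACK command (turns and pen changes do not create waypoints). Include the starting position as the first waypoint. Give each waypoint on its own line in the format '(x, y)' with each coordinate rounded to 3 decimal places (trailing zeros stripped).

Executing turtle program step by step:
Start: pos=(0,0), heading=0, pen down
FD 19: (0,0) -> (19,0) [heading=0, draw]
FD 18: (19,0) -> (37,0) [heading=0, draw]
BK 16: (37,0) -> (21,0) [heading=0, draw]
PU: pen up
FD 13: (21,0) -> (34,0) [heading=0, move]
FD 8: (34,0) -> (42,0) [heading=0, move]
LT 159: heading 0 -> 159
FD 3: (42,0) -> (39.199,1.075) [heading=159, move]
Final: pos=(39.199,1.075), heading=159, 3 segment(s) drawn
Waypoints (7 total):
(0, 0)
(19, 0)
(37, 0)
(21, 0)
(34, 0)
(42, 0)
(39.199, 1.075)

Answer: (0, 0)
(19, 0)
(37, 0)
(21, 0)
(34, 0)
(42, 0)
(39.199, 1.075)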